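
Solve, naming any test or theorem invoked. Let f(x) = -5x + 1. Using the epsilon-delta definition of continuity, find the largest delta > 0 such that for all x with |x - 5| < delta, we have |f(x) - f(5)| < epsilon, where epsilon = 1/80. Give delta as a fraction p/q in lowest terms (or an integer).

We compute f(5) = -5*(5) + 1 = -24.
|f(x) - f(5)| = |-5x + 1 - (-24)| = |-5(x - 5)| = 5|x - 5|.
We need 5|x - 5| < 1/80, i.e. |x - 5| < 1/80 / 5 = 1/400.
So any delta <= 1/400 works. Conversely, if delta > 1/400, then x = 5 + 1/400 satisfies |x - 5| = 1/400 < delta but |f(x) - f(5)| = 5 * 1/400 = 1/80, which is not < 1/80; so no larger delta works.
Hence the largest such delta is 1/400.

1/400


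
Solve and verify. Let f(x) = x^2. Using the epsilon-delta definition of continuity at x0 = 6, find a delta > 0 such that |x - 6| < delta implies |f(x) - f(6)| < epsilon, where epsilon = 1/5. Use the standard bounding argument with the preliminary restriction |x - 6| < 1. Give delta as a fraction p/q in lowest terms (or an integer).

Factor: |x^2 - (6)^2| = |x - 6| * |x + 6|.
Impose |x - 6| < 1 first. Then |x + 6| = |(x - 6) + 2*(6)| <= |x - 6| + 2*|6| < 1 + 12 = 13.
So |x^2 - (6)^2| < delta * 13.
We need delta * 13 <= 1/5, i.e. delta <= 1/5/13 = 1/65.
Since 1/65 < 1, this is tighter than 1; take delta = 1/65.
So delta = 1/65 works.

1/65


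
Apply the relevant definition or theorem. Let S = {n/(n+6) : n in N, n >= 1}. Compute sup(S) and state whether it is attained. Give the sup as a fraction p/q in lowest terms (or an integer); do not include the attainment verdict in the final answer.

Analysis:
- Values: 1/7, 1/4, 1/3, 2/5, ... strictly increasing.
- Minimum is 1/7 (n=1); inf = 1/7 (attained).
- n/(n+6) = 1 - 6/(n+6) -> 1 from below as n -> infinity, and never equals 1.
- So sup = 1 (not attained).
Conclusion: sup(S) = 1, not attained in S.

1


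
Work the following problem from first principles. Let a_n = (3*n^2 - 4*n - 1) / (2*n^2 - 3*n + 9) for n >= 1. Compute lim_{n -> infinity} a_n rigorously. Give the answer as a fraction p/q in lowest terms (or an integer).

Divide numerator and denominator by n^2, the highest power:
numerator / n^2 = 3 - 4/n - 1/n^2
denominator / n^2 = 2 - 3/n + 9/n^2
As n -> infinity, all terms of the form c/n^k (k >= 1) tend to 0.
So numerator / n^2 -> 3 and denominator / n^2 -> 2.
Therefore lim a_n = 3/2.

3/2


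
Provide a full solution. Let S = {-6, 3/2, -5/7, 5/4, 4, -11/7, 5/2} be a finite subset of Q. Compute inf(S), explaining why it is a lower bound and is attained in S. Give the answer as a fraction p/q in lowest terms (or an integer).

S is finite, so inf(S) = min(S).
Sorted increasing:
-6, -11/7, -5/7, 5/4, 3/2, 5/2, 4
The extremum is -6.
For every x in S, x >= -6. And -6 is in S, so it is attained.
Therefore inf(S) = -6.

-6


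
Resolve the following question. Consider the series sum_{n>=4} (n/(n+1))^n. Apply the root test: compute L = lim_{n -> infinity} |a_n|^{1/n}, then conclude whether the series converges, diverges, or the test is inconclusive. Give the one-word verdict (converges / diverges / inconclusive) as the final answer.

Let a_n denote the general term. Form |a_n|^(1/n) and simplify:
|a_n|^(1/n) = n/(n + 1)
Take the limit as n -> infinity: L = 1.
Since L = 1, the root test is inconclusive. (In fact a_n = (n/(n+1))^n -> e^(-1) != 0, so the nth-term test shows divergence; but the root test itself gives no conclusion.)

inconclusive


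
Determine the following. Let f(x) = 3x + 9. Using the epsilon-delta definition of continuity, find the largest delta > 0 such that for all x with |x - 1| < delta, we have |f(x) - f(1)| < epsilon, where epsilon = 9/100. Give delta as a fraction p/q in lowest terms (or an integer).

We compute f(1) = 3*(1) + 9 = 12.
|f(x) - f(1)| = |3x + 9 - (12)| = |3(x - 1)| = 3|x - 1|.
We need 3|x - 1| < 9/100, i.e. |x - 1| < 9/100 / 3 = 3/100.
So any delta <= 3/100 works. Conversely, if delta > 3/100, then x = 1 + 3/100 satisfies |x - 1| = 3/100 < delta but |f(x) - f(1)| = 3 * 3/100 = 9/100, which is not < 9/100; so no larger delta works.
Hence the largest such delta is 3/100.

3/100


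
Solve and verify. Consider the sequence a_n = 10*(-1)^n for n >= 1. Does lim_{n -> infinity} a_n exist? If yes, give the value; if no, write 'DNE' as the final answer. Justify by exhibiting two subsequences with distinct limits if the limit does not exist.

Examine the behaviour of a_n along subsequences.
Even-n subsequence a_{2k} = 10 -> 10. Odd-n subsequence a_{2k+1} = -10 -> -10.
Since these two subsequential limits are 10 and -10, distinct, the full sequence cannot converge (a convergent sequence has all subsequences tending to the same limit). So lim a_n does not exist.

DNE


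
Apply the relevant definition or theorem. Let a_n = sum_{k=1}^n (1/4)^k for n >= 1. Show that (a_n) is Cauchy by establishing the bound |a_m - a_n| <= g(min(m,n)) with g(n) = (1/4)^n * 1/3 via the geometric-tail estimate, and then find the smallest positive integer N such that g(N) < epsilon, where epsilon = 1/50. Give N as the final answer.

For m > n >= 1: |a_m - a_n| = sum_{k=n+1}^m (1/4)^k < sum_{k=n+1}^infinity (1/4)^k = (1/4)^(n+1) / (1 - 1/4) = (1/4)^n * (1/4) * (4/3) = (1/4)^n * 1/3.
So g(n) = (1/4)^n / 3. Since g(n) -> 0, (a_n) is Cauchy.
Now solve g(N) < 1/50: (1/4)^N / 3 < 1/50 <=> 4^N > 1 / (3 * 1/50) = 50/3.
Check powers of 4: 4^2 = 16 <= 50/3, 4^3 = 64 > 50/3.
So the smallest such N is 3. Check: g(3) = 1/(3 * 64) = 1/192 < 1/50.

3


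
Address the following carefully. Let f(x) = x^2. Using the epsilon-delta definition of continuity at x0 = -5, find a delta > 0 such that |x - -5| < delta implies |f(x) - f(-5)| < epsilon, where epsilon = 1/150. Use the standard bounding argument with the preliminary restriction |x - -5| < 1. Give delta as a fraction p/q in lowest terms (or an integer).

Factor: |x^2 - (-5)^2| = |x - -5| * |x + -5|.
Impose |x - -5| < 1 first. Then |x + -5| = |(x - -5) + 2*(-5)| <= |x - -5| + 2*|-5| < 1 + 10 = 11.
So |x^2 - (-5)^2| < delta * 11.
We need delta * 11 <= 1/150, i.e. delta <= 1/150/11 = 1/1650.
Since 1/1650 < 1, this is tighter than 1; take delta = 1/1650.
So delta = 1/1650 works.

1/1650


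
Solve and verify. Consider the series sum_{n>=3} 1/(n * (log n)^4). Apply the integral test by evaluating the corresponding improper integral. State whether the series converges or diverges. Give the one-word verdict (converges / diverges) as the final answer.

Let f(x) = 1/(x*log(x)^4). Then f is positive, continuous, and decreasing on [3, infinity), so the integral test applies.
Compute the improper integral int_{3}^infinity f(x) dx:
  antiderivative F(x) = -1/(3*log(x)^3).
  F(x) -> 0 as x -> infinity.  int = 0 - F(3) = 1/(3*log(3)^3) < infinity. By the integral test, the series converges.

converges


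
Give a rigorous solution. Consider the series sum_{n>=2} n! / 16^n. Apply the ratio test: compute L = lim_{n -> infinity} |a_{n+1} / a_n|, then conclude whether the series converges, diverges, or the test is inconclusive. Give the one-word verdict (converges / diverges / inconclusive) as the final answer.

Let a_n denote the general term. Form the ratio a_{n+1}/a_n and simplify:
a_{n+1}/a_n = n/16 + 1/16
Take the limit as n -> infinity: L = infinity.
Since L = infinity > 1 (or L = infinity), the ratio test implies the series diverges.

diverges


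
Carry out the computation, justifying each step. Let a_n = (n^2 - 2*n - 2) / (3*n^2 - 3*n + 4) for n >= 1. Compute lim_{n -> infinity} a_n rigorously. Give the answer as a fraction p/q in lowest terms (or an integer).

Divide numerator and denominator by n^2, the highest power:
numerator / n^2 = 1 - 2/n - 2/n^2
denominator / n^2 = 3 - 3/n + 4/n^2
As n -> infinity, all terms of the form c/n^k (k >= 1) tend to 0.
So numerator / n^2 -> 1 and denominator / n^2 -> 3.
Therefore lim a_n = 1/3.

1/3


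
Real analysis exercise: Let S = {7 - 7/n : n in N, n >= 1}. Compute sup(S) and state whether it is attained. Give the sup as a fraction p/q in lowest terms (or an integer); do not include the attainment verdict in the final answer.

Analysis:
- Values: 0, 7/2, 14/3, 21/4, ... strictly increasing.
- Minimum is 0 (n=1); inf = 0 (attained).
- 7 - 7/n -> 7 from below; sup = 7, not attained.
Conclusion: sup(S) = 7, not attained in S.

7


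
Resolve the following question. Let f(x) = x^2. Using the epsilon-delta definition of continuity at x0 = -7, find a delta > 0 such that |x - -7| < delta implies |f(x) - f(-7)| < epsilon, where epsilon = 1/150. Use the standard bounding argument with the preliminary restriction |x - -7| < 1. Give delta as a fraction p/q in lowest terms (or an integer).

Factor: |x^2 - (-7)^2| = |x - -7| * |x + -7|.
Impose |x - -7| < 1 first. Then |x + -7| = |(x - -7) + 2*(-7)| <= |x - -7| + 2*|-7| < 1 + 14 = 15.
So |x^2 - (-7)^2| < delta * 15.
We need delta * 15 <= 1/150, i.e. delta <= 1/150/15 = 1/2250.
Since 1/2250 < 1, this is tighter than 1; take delta = 1/2250.
So delta = 1/2250 works.

1/2250


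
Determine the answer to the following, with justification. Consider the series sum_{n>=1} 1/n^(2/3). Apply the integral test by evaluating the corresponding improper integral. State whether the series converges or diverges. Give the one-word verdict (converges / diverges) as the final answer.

Let f(x) = x^(-2/3). Then f is positive, continuous, and decreasing on [1, infinity), so the integral test applies.
Compute the improper integral int_{1}^infinity f(x) dx:
  antiderivative F(x) = 3*x^(1/3).
  As x -> infinity, F(x) -> infinity (since p = 2/3 < 1).
  So the integral diverges. By the integral test, the series diverges.

diverges


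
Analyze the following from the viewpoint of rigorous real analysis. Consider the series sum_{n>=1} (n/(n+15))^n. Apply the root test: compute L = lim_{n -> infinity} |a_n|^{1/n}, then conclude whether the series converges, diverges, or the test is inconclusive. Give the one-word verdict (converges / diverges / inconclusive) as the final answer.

Let a_n denote the general term. Form |a_n|^(1/n) and simplify:
|a_n|^(1/n) = n/(n + 15)
Take the limit as n -> infinity: L = 1.
Since L = 1, the root test is inconclusive. (In fact a_n = (n/(n+15))^n -> e^(-15) != 0, so the nth-term test shows divergence; but the root test itself gives no conclusion.)

inconclusive


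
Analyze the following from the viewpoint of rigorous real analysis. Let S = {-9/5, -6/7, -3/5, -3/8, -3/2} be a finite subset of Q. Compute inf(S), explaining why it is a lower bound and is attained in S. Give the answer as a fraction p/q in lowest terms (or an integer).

S is finite, so inf(S) = min(S).
Sorted increasing:
-9/5, -3/2, -6/7, -3/5, -3/8
The extremum is -9/5.
For every x in S, x >= -9/5. And -9/5 is in S, so it is attained.
Therefore inf(S) = -9/5.

-9/5


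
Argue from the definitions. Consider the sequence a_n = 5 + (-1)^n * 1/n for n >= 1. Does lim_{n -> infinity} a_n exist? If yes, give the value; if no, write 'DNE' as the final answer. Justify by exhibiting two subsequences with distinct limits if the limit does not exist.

Examine the behaviour of a_n along subsequences.
Even-n subsequence a_{2k} = 5 + 1/(2k) -> 5. Odd-n subsequence a_{2k+1} = 5 - 1/(2k+1) -> 5. Both tend to 5, which suggests the limit is 5; verify directly.
|a_n - 5| = |(-1)^n * 1/n| = 1/n for every n >= 1.
Given epsilon > 0, choose a positive integer N > 1/epsilon. Then for all n >= N, |a_n - 5| = 1/n <= 1/N < epsilon.
So by the definition of the limit, lim a_n exists and equals 5.

5


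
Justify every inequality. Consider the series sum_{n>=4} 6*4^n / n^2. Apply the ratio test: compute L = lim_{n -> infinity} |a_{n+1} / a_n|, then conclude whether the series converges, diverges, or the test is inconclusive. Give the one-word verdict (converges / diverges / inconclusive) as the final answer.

Let a_n denote the general term. Form the ratio a_{n+1}/a_n and simplify:
a_{n+1}/a_n = 4*n^2/(n + 1)^2
Take the limit as n -> infinity: L = 4.
Since L = 4 > 1 (or L = infinity), the ratio test implies the series diverges.

diverges


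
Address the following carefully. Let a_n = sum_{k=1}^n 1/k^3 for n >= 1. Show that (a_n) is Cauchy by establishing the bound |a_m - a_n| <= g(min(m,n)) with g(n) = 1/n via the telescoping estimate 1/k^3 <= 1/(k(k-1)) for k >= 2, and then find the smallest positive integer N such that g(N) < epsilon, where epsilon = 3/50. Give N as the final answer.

For m > n >= 1: |a_m - a_n| = sum_{k=n+1}^m 1/k^3.
Use 1/k^3 <= 1/(k(k-1)) = 1/(k-1) - 1/k for k >= 2 (which holds since k^3 >= k^2 >= k(k-1) for k >= 2):
sum_{k=n+1}^m 1/k^3 <= sum_{k=n+1}^m (1/(k-1) - 1/k) = 1/n - 1/m <= 1/n.
By symmetry the same bound holds with n,m swapped, so |a_m - a_n| <= 1/min(m,n) = g(min(m,n)). Since g(n) -> 0, (a_n) is Cauchy.
Now solve g(N) < 3/50: 1/N < 3/50 <=> N > 1/(3/50) = 50/3.
The smallest integer strictly greater than 50/3 is N = 17.
Check: g(17) = 1/17 < 3/50; g(16) = 1/16 >= 3/50. So N = 17.

17


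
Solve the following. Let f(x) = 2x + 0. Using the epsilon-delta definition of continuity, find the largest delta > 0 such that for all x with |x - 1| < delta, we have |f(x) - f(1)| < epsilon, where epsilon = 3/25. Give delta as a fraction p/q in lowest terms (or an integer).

We compute f(1) = 2*(1) + 0 = 2.
|f(x) - f(1)| = |2x + 0 - (2)| = |2(x - 1)| = 2|x - 1|.
We need 2|x - 1| < 3/25, i.e. |x - 1| < 3/25 / 2 = 3/50.
So any delta <= 3/50 works. Conversely, if delta > 3/50, then x = 1 + 3/50 satisfies |x - 1| = 3/50 < delta but |f(x) - f(1)| = 2 * 3/50 = 3/25, which is not < 3/25; so no larger delta works.
Hence the largest such delta is 3/50.

3/50


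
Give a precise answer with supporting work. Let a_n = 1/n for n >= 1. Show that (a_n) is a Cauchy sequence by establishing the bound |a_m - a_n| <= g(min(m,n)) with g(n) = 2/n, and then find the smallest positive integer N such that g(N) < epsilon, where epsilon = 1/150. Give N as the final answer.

For any m, n >= 1, by the triangle inequality:
|a_m - a_n| = |1/m - 1/n| <= 1/m + 1/n <= 2/min(m,n).
So g(n) = 2/n bounds the Cauchy difference. Since g(n) -> 0, (a_n) is Cauchy.
Now solve g(N) < 1/150: 2/N < 1/150 <=> N > 2 / (1/150) = 300.
The smallest integer strictly greater than 300 is N = 301.
Check: g(301) = 2/301 = 2/301 < 1/150; g(300) = 1/150 >= 1/150. So N = 301.

301


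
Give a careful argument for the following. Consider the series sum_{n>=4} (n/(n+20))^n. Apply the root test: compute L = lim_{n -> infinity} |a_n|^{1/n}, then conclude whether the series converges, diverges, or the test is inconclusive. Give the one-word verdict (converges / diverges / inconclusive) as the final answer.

Let a_n denote the general term. Form |a_n|^(1/n) and simplify:
|a_n|^(1/n) = n/(n + 20)
Take the limit as n -> infinity: L = 1.
Since L = 1, the root test is inconclusive. (In fact a_n = (n/(n+20))^n -> e^(-20) != 0, so the nth-term test shows divergence; but the root test itself gives no conclusion.)

inconclusive


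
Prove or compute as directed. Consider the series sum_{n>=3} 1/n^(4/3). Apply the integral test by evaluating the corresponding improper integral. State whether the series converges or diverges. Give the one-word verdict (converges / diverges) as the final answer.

Let f(x) = x^(-4/3). Then f is positive, continuous, and decreasing on [3, infinity), so the integral test applies.
Compute the improper integral int_{3}^infinity f(x) dx:
  antiderivative F(x) = -3/x^(1/3).
  As x -> infinity, F(x) -> 0 (since p = 4/3 > 1).
  So int = F(infinity) - F(3) = 0 - (-3^(2/3)) = 3^(2/3).
  Finite, so by the integral test, the series converges.

converges


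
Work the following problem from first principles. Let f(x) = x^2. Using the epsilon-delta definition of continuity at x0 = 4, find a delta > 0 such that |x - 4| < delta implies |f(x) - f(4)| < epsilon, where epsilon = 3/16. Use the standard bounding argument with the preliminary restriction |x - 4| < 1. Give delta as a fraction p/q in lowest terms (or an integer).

Factor: |x^2 - (4)^2| = |x - 4| * |x + 4|.
Impose |x - 4| < 1 first. Then |x + 4| = |(x - 4) + 2*(4)| <= |x - 4| + 2*|4| < 1 + 8 = 9.
So |x^2 - (4)^2| < delta * 9.
We need delta * 9 <= 3/16, i.e. delta <= 3/16/9 = 1/48.
Since 1/48 < 1, this is tighter than 1; take delta = 1/48.
So delta = 1/48 works.

1/48


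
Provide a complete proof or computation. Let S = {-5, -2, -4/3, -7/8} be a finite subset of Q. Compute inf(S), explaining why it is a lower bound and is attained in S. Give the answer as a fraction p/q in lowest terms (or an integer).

S is finite, so inf(S) = min(S).
Sorted increasing:
-5, -2, -4/3, -7/8
The extremum is -5.
For every x in S, x >= -5. And -5 is in S, so it is attained.
Therefore inf(S) = -5.

-5


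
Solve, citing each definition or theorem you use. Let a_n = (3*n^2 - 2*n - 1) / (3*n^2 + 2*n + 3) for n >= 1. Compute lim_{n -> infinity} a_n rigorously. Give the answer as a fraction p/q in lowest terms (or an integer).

Divide numerator and denominator by n^2, the highest power:
numerator / n^2 = 3 - 2/n - 1/n^2
denominator / n^2 = 3 + 2/n + 3/n^2
As n -> infinity, all terms of the form c/n^k (k >= 1) tend to 0.
So numerator / n^2 -> 3 and denominator / n^2 -> 3.
Therefore lim a_n = 1.

1


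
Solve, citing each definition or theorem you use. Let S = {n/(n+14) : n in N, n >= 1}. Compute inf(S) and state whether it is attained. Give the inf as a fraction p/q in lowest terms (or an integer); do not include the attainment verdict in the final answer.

Analysis:
- Values: 1/15, 1/8, 3/17, 2/9, ... strictly increasing.
- Minimum is 1/15 (n=1); inf = 1/15 (attained).
- n/(n+14) = 1 - 14/(n+14) -> 1 from below as n -> infinity, and never equals 1.
- So sup = 1 (not attained).
Conclusion: inf(S) = 1/15, attained in S.

1/15


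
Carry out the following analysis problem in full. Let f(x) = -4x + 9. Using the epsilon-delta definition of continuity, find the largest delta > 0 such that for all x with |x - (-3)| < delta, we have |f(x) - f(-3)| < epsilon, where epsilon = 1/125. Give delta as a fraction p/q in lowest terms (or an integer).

We compute f(-3) = -4*(-3) + 9 = 21.
|f(x) - f(-3)| = |-4x + 9 - (21)| = |-4(x - (-3))| = 4|x - (-3)|.
We need 4|x - (-3)| < 1/125, i.e. |x - (-3)| < 1/125 / 4 = 1/500.
So any delta <= 1/500 works. Conversely, if delta > 1/500, then x = -3 + 1/500 satisfies |x - (-3)| = 1/500 < delta but |f(x) - f(-3)| = 4 * 1/500 = 1/125, which is not < 1/125; so no larger delta works.
Hence the largest such delta is 1/500.

1/500


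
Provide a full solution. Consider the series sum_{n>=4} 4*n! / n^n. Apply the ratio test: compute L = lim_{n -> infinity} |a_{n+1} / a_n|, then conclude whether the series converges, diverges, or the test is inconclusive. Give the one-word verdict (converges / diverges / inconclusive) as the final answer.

Let a_n denote the general term. Form the ratio a_{n+1}/a_n and simplify:
a_{n+1}/a_n = (n/(n + 1))^n
Take the limit as n -> infinity: L = exp(-1).
Since L = exp(-1) < 1, the ratio test implies the series converges.

converges


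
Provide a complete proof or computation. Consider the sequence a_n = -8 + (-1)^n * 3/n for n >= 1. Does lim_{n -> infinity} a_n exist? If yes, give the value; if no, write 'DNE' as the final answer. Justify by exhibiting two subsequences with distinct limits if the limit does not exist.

Examine the behaviour of a_n along subsequences.
Even-n subsequence a_{2k} = -8 + 3/(2k) -> -8. Odd-n subsequence a_{2k+1} = -8 - 3/(2k+1) -> -8. Both tend to -8, which suggests the limit is -8; verify directly.
|a_n - (-8)| = |(-1)^n * 3/n| = 3/n for every n >= 1.
Given epsilon > 0, choose a positive integer N > 3/epsilon. Then for all n >= N, |a_n - (-8)| = 3/n <= 3/N < epsilon.
So by the definition of the limit, lim a_n exists and equals -8.

-8


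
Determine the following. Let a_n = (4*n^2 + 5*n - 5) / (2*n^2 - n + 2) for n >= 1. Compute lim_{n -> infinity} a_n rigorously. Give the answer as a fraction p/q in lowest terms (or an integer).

Divide numerator and denominator by n^2, the highest power:
numerator / n^2 = 4 + 5/n - 5/n^2
denominator / n^2 = 2 - 1/n + 2/n^2
As n -> infinity, all terms of the form c/n^k (k >= 1) tend to 0.
So numerator / n^2 -> 4 and denominator / n^2 -> 2.
Therefore lim a_n = 2.

2


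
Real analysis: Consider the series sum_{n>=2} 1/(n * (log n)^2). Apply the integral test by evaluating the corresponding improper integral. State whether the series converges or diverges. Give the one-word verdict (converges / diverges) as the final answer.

Let f(x) = 1/(x*log(x)^2). Then f is positive, continuous, and decreasing on [2, infinity), so the integral test applies.
Compute the improper integral int_{2}^infinity f(x) dx:
  antiderivative F(x) = -1/log(x).
  F(x) -> 0 as x -> infinity.  int = 0 - F(2) = 1/log(2) < infinity. By the integral test, the series converges.

converges


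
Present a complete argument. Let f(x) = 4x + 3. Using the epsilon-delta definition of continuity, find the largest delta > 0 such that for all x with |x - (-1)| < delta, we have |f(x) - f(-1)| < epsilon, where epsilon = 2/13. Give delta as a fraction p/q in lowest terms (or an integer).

We compute f(-1) = 4*(-1) + 3 = -1.
|f(x) - f(-1)| = |4x + 3 - (-1)| = |4(x - (-1))| = 4|x - (-1)|.
We need 4|x - (-1)| < 2/13, i.e. |x - (-1)| < 2/13 / 4 = 1/26.
So any delta <= 1/26 works. Conversely, if delta > 1/26, then x = -1 + 1/26 satisfies |x - (-1)| = 1/26 < delta but |f(x) - f(-1)| = 4 * 1/26 = 2/13, which is not < 2/13; so no larger delta works.
Hence the largest such delta is 1/26.

1/26


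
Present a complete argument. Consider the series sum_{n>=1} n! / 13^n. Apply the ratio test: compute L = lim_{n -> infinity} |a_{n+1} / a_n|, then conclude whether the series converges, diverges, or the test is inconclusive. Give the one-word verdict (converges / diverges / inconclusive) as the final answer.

Let a_n denote the general term. Form the ratio a_{n+1}/a_n and simplify:
a_{n+1}/a_n = n/13 + 1/13
Take the limit as n -> infinity: L = infinity.
Since L = infinity > 1 (or L = infinity), the ratio test implies the series diverges.

diverges


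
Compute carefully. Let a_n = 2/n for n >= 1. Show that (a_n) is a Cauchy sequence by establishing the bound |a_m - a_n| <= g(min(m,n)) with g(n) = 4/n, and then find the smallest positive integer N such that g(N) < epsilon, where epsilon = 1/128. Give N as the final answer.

For any m, n >= 1, by the triangle inequality:
|a_m - a_n| = |2/m - 2/n| <= 2*1/m + 2*1/n <= 4/min(m,n).
So g(n) = 4/n bounds the Cauchy difference. Since g(n) -> 0, (a_n) is Cauchy.
Now solve g(N) < 1/128: 4/N < 1/128 <=> N > 4 / (1/128) = 512.
The smallest integer strictly greater than 512 is N = 513.
Check: g(513) = 4/513 = 4/513 < 1/128; g(512) = 1/128 >= 1/128. So N = 513.

513


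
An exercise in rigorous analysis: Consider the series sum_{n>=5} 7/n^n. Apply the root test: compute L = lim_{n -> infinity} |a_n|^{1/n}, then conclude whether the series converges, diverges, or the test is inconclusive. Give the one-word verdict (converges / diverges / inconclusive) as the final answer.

Let a_n denote the general term. Form |a_n|^(1/n) and simplify:
|a_n|^(1/n) = 7^(1/n)/n
Take the limit as n -> infinity: L = 0.
Since L = 0 < 1, the root test implies convergence.

converges


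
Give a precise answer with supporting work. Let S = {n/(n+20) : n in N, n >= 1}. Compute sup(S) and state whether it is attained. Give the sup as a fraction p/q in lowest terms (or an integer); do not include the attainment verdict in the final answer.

Analysis:
- Values: 1/21, 1/11, 3/23, 1/6, ... strictly increasing.
- Minimum is 1/21 (n=1); inf = 1/21 (attained).
- n/(n+20) = 1 - 20/(n+20) -> 1 from below as n -> infinity, and never equals 1.
- So sup = 1 (not attained).
Conclusion: sup(S) = 1, not attained in S.

1


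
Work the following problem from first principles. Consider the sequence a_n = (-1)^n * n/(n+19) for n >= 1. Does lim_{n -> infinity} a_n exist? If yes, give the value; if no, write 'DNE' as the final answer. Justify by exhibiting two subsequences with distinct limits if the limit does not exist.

Examine the behaviour of a_n along subsequences.
a_{2k} = 2k/(2k+19) -> 1. a_{2k+1} = -(2k+1)/(2k+20) -> -1.
Since these two subsequential limits are 1 and -1, distinct, the full sequence cannot converge (a convergent sequence has all subsequences tending to the same limit). So lim a_n does not exist.

DNE


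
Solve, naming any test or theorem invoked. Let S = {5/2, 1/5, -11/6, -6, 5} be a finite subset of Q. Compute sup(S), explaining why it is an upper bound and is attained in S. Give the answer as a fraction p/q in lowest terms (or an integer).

S is finite, so sup(S) = max(S).
Sorted decreasing:
5, 5/2, 1/5, -11/6, -6
The extremum is 5.
For every x in S, x <= 5. And 5 is in S, so it is attained.
Therefore sup(S) = 5.

5


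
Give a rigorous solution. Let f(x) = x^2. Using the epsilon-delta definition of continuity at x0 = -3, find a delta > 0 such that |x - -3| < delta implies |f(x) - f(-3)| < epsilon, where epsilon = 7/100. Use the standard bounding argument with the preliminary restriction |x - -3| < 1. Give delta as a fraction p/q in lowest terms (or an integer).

Factor: |x^2 - (-3)^2| = |x - -3| * |x + -3|.
Impose |x - -3| < 1 first. Then |x + -3| = |(x - -3) + 2*(-3)| <= |x - -3| + 2*|-3| < 1 + 6 = 7.
So |x^2 - (-3)^2| < delta * 7.
We need delta * 7 <= 7/100, i.e. delta <= 7/100/7 = 1/100.
Since 1/100 < 1, this is tighter than 1; take delta = 1/100.
So delta = 1/100 works.

1/100


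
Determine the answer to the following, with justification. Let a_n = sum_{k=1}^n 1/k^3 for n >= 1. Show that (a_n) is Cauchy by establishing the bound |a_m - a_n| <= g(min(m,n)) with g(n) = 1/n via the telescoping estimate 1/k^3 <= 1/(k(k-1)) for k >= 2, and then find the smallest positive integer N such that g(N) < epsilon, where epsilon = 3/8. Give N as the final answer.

For m > n >= 1: |a_m - a_n| = sum_{k=n+1}^m 1/k^3.
Use 1/k^3 <= 1/(k(k-1)) = 1/(k-1) - 1/k for k >= 2 (which holds since k^3 >= k^2 >= k(k-1) for k >= 2):
sum_{k=n+1}^m 1/k^3 <= sum_{k=n+1}^m (1/(k-1) - 1/k) = 1/n - 1/m <= 1/n.
By symmetry the same bound holds with n,m swapped, so |a_m - a_n| <= 1/min(m,n) = g(min(m,n)). Since g(n) -> 0, (a_n) is Cauchy.
Now solve g(N) < 3/8: 1/N < 3/8 <=> N > 1/(3/8) = 8/3.
The smallest integer strictly greater than 8/3 is N = 3.
Check: g(3) = 1/3 < 3/8; g(2) = 1/2 >= 3/8. So N = 3.

3


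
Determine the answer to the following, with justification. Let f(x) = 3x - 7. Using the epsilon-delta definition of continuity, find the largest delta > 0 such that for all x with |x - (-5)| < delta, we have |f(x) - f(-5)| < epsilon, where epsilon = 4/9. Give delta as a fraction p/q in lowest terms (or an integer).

We compute f(-5) = 3*(-5) - 7 = -22.
|f(x) - f(-5)| = |3x - 7 - (-22)| = |3(x - (-5))| = 3|x - (-5)|.
We need 3|x - (-5)| < 4/9, i.e. |x - (-5)| < 4/9 / 3 = 4/27.
So any delta <= 4/27 works. Conversely, if delta > 4/27, then x = -5 + 4/27 satisfies |x - (-5)| = 4/27 < delta but |f(x) - f(-5)| = 3 * 4/27 = 4/9, which is not < 4/9; so no larger delta works.
Hence the largest such delta is 4/27.

4/27


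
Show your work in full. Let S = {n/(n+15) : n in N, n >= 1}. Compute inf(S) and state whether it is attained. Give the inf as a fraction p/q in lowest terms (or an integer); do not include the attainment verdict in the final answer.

Analysis:
- Values: 1/16, 2/17, 1/6, 4/19, ... strictly increasing.
- Minimum is 1/16 (n=1); inf = 1/16 (attained).
- n/(n+15) = 1 - 15/(n+15) -> 1 from below as n -> infinity, and never equals 1.
- So sup = 1 (not attained).
Conclusion: inf(S) = 1/16, attained in S.

1/16


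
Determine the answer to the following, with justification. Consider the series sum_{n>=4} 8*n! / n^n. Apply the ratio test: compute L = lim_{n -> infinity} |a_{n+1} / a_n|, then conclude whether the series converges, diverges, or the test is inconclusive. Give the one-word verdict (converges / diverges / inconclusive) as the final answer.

Let a_n denote the general term. Form the ratio a_{n+1}/a_n and simplify:
a_{n+1}/a_n = (n/(n + 1))^n
Take the limit as n -> infinity: L = exp(-1).
Since L = exp(-1) < 1, the ratio test implies the series converges.

converges


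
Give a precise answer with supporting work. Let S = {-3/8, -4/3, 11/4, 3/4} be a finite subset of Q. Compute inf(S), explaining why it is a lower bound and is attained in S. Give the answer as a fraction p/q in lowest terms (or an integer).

S is finite, so inf(S) = min(S).
Sorted increasing:
-4/3, -3/8, 3/4, 11/4
The extremum is -4/3.
For every x in S, x >= -4/3. And -4/3 is in S, so it is attained.
Therefore inf(S) = -4/3.

-4/3


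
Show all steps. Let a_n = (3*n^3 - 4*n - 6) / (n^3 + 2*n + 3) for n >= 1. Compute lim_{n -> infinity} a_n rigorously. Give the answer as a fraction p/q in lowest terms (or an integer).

Divide numerator and denominator by n^3, the highest power:
numerator / n^3 = 3 - 4/n^2 - 6/n^3
denominator / n^3 = 1 + 2/n^2 + 3/n^3
As n -> infinity, all terms of the form c/n^k (k >= 1) tend to 0.
So numerator / n^3 -> 3 and denominator / n^3 -> 1.
Therefore lim a_n = 3.

3


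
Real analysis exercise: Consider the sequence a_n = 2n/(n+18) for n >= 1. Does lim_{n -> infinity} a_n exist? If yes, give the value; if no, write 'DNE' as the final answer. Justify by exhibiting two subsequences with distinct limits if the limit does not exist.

Examine the behaviour of a_n along subsequences.
Even-n subsequence a_{2k} = 2(2k)/(2k+18) -> 2. Odd-n subsequence a_{2k+1} = 2(2k+1)/(2k+19) -> 2. Both tend to 2, which suggests the limit is 2; verify directly.
|a_n - 2| = |2n - 2(n+18)| / (n+18) = 36/(n+18) < 36/n for every n >= 1.
Given epsilon > 0, choose a positive integer N > 36/epsilon. Then for all n >= N, |a_n - 2| < 36/n <= 36/N < epsilon.
So by the definition of the limit, lim a_n exists and equals 2.

2


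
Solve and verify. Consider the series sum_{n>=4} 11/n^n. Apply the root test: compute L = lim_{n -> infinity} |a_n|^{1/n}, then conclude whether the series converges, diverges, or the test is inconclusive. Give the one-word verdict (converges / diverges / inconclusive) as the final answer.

Let a_n denote the general term. Form |a_n|^(1/n) and simplify:
|a_n|^(1/n) = 11^(1/n)/n
Take the limit as n -> infinity: L = 0.
Since L = 0 < 1, the root test implies convergence.

converges


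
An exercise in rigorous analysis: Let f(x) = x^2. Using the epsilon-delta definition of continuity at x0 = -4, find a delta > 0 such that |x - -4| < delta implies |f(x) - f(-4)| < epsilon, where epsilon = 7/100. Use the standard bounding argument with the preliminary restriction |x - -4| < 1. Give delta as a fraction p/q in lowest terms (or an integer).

Factor: |x^2 - (-4)^2| = |x - -4| * |x + -4|.
Impose |x - -4| < 1 first. Then |x + -4| = |(x - -4) + 2*(-4)| <= |x - -4| + 2*|-4| < 1 + 8 = 9.
So |x^2 - (-4)^2| < delta * 9.
We need delta * 9 <= 7/100, i.e. delta <= 7/100/9 = 7/900.
Since 7/900 < 1, this is tighter than 1; take delta = 7/900.
So delta = 7/900 works.

7/900


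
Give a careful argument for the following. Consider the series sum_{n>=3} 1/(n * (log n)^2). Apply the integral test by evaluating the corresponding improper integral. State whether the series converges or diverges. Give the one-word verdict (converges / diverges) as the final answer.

Let f(x) = 1/(x*log(x)^2). Then f is positive, continuous, and decreasing on [3, infinity), so the integral test applies.
Compute the improper integral int_{3}^infinity f(x) dx:
  antiderivative F(x) = -1/log(x).
  F(x) -> 0 as x -> infinity.  int = 0 - F(3) = 1/log(3) < infinity. By the integral test, the series converges.

converges


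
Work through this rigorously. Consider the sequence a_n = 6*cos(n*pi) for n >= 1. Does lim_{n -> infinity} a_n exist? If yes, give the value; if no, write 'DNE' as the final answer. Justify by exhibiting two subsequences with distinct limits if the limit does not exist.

Examine the behaviour of a_n along subsequences.
cos(n*pi) = (-1)^n, so a_n = 6*(-1)^n. a_{2k} = 6 -> 6. a_{2k+1} = -6 -> -6.
Since these two subsequential limits are 6 and -6, distinct, the full sequence cannot converge (a convergent sequence has all subsequences tending to the same limit). So lim a_n does not exist.

DNE


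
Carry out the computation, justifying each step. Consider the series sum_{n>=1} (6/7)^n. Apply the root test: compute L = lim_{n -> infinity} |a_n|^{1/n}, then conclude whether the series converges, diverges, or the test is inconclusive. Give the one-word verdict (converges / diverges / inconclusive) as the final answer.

Let a_n denote the general term. Form |a_n|^(1/n) and simplify:
|a_n|^(1/n) = 6/7
Take the limit as n -> infinity: L = 6/7.
Since L = 6/7 < 1, the root test implies convergence.

converges


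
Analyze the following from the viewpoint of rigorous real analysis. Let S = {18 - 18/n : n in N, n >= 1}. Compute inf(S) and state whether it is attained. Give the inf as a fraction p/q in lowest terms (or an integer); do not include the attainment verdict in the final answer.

Analysis:
- Values: 0, 9, 12, 27/2, ... strictly increasing.
- Minimum is 0 (n=1); inf = 0 (attained).
- 18 - 18/n -> 18 from below; sup = 18, not attained.
Conclusion: inf(S) = 0, attained in S.

0


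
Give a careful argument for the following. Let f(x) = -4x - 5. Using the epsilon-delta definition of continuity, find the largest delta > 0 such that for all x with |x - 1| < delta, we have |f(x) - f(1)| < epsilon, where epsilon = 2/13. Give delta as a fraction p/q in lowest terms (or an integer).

We compute f(1) = -4*(1) - 5 = -9.
|f(x) - f(1)| = |-4x - 5 - (-9)| = |-4(x - 1)| = 4|x - 1|.
We need 4|x - 1| < 2/13, i.e. |x - 1| < 2/13 / 4 = 1/26.
So any delta <= 1/26 works. Conversely, if delta > 1/26, then x = 1 + 1/26 satisfies |x - 1| = 1/26 < delta but |f(x) - f(1)| = 4 * 1/26 = 2/13, which is not < 2/13; so no larger delta works.
Hence the largest such delta is 1/26.

1/26


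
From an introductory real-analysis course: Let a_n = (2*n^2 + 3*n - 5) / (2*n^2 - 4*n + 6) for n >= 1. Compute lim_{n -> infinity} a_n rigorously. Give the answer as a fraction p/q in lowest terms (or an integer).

Divide numerator and denominator by n^2, the highest power:
numerator / n^2 = 2 + 3/n - 5/n^2
denominator / n^2 = 2 - 4/n + 6/n^2
As n -> infinity, all terms of the form c/n^k (k >= 1) tend to 0.
So numerator / n^2 -> 2 and denominator / n^2 -> 2.
Therefore lim a_n = 1.

1


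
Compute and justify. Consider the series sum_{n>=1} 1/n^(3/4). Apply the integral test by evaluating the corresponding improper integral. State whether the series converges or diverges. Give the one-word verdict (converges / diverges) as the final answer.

Let f(x) = x^(-3/4). Then f is positive, continuous, and decreasing on [1, infinity), so the integral test applies.
Compute the improper integral int_{1}^infinity f(x) dx:
  antiderivative F(x) = 4*x^(1/4).
  As x -> infinity, F(x) -> infinity (since p = 3/4 < 1).
  So the integral diverges. By the integral test, the series diverges.

diverges


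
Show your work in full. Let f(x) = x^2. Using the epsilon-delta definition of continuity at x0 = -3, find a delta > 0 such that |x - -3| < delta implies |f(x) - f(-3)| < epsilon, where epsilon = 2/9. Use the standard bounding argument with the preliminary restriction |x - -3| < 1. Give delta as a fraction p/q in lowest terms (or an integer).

Factor: |x^2 - (-3)^2| = |x - -3| * |x + -3|.
Impose |x - -3| < 1 first. Then |x + -3| = |(x - -3) + 2*(-3)| <= |x - -3| + 2*|-3| < 1 + 6 = 7.
So |x^2 - (-3)^2| < delta * 7.
We need delta * 7 <= 2/9, i.e. delta <= 2/9/7 = 2/63.
Since 2/63 < 1, this is tighter than 1; take delta = 2/63.
So delta = 2/63 works.

2/63


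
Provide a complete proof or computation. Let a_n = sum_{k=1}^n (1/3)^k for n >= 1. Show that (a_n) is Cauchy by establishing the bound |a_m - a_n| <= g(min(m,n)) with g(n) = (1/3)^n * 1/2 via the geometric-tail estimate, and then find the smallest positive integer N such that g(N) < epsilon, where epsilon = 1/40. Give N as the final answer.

For m > n >= 1: |a_m - a_n| = sum_{k=n+1}^m (1/3)^k < sum_{k=n+1}^infinity (1/3)^k = (1/3)^(n+1) / (1 - 1/3) = (1/3)^n * (1/3) * (3/2) = (1/3)^n * 1/2.
So g(n) = (1/3)^n / 2. Since g(n) -> 0, (a_n) is Cauchy.
Now solve g(N) < 1/40: (1/3)^N / 2 < 1/40 <=> 3^N > 1 / (2 * 1/40) = 20.
Check powers of 3: 3^2 = 9 <= 20, 3^3 = 27 > 20.
So the smallest such N is 3. Check: g(3) = 1/(2 * 27) = 1/54 < 1/40.

3


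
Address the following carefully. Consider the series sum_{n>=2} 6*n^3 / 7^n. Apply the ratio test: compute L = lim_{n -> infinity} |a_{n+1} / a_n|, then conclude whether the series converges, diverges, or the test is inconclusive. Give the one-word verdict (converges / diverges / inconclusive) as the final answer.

Let a_n denote the general term. Form the ratio a_{n+1}/a_n and simplify:
a_{n+1}/a_n = (n + 1)^3/(7*n^3)
Take the limit as n -> infinity: L = 1/7.
Since L = 1/7 < 1, the ratio test implies the series converges.

converges


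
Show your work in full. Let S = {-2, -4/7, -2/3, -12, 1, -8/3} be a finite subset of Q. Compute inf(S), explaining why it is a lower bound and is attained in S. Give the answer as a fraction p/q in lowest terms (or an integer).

S is finite, so inf(S) = min(S).
Sorted increasing:
-12, -8/3, -2, -2/3, -4/7, 1
The extremum is -12.
For every x in S, x >= -12. And -12 is in S, so it is attained.
Therefore inf(S) = -12.

-12


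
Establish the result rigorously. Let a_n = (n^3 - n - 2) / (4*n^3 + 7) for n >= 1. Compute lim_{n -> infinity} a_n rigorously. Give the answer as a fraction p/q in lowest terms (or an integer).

Divide numerator and denominator by n^3, the highest power:
numerator / n^3 = 1 - 1/n^2 - 2/n^3
denominator / n^3 = 4 + 7/n^3
As n -> infinity, all terms of the form c/n^k (k >= 1) tend to 0.
So numerator / n^3 -> 1 and denominator / n^3 -> 4.
Therefore lim a_n = 1/4.

1/4


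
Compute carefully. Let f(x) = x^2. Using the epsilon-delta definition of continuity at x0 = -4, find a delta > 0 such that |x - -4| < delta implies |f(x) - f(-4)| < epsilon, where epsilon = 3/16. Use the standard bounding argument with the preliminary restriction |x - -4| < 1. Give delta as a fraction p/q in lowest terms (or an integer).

Factor: |x^2 - (-4)^2| = |x - -4| * |x + -4|.
Impose |x - -4| < 1 first. Then |x + -4| = |(x - -4) + 2*(-4)| <= |x - -4| + 2*|-4| < 1 + 8 = 9.
So |x^2 - (-4)^2| < delta * 9.
We need delta * 9 <= 3/16, i.e. delta <= 3/16/9 = 1/48.
Since 1/48 < 1, this is tighter than 1; take delta = 1/48.
So delta = 1/48 works.

1/48


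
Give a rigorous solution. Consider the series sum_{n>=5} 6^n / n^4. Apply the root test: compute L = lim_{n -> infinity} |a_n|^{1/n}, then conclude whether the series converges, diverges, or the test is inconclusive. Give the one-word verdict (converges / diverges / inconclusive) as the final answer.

Let a_n denote the general term. Form |a_n|^(1/n) and simplify:
|a_n|^(1/n) = 6/n^(4/n)
Take the limit as n -> infinity: L = 6.
Since L = 6 > 1, the root test implies divergence.

diverges


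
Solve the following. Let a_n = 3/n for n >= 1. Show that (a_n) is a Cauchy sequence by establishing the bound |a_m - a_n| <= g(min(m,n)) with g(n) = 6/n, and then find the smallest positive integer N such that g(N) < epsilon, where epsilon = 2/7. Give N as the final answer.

For any m, n >= 1, by the triangle inequality:
|a_m - a_n| = |3/m - 3/n| <= 3*1/m + 3*1/n <= 6/min(m,n).
So g(n) = 6/n bounds the Cauchy difference. Since g(n) -> 0, (a_n) is Cauchy.
Now solve g(N) < 2/7: 6/N < 2/7 <=> N > 6 / (2/7) = 21.
The smallest integer strictly greater than 21 is N = 22.
Check: g(22) = 6/22 = 3/11 < 2/7; g(21) = 2/7 >= 2/7. So N = 22.

22


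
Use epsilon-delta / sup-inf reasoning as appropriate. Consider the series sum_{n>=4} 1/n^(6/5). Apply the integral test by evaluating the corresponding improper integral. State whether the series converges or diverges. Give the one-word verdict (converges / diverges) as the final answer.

Let f(x) = x^(-6/5). Then f is positive, continuous, and decreasing on [4, infinity), so the integral test applies.
Compute the improper integral int_{4}^infinity f(x) dx:
  antiderivative F(x) = -5/x^(1/5).
  As x -> infinity, F(x) -> 0 (since p = 6/5 > 1).
  So int = F(infinity) - F(4) = 0 - (-5*2^(3/5)/2) = 5*2^(3/5)/2.
  Finite, so by the integral test, the series converges.

converges
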